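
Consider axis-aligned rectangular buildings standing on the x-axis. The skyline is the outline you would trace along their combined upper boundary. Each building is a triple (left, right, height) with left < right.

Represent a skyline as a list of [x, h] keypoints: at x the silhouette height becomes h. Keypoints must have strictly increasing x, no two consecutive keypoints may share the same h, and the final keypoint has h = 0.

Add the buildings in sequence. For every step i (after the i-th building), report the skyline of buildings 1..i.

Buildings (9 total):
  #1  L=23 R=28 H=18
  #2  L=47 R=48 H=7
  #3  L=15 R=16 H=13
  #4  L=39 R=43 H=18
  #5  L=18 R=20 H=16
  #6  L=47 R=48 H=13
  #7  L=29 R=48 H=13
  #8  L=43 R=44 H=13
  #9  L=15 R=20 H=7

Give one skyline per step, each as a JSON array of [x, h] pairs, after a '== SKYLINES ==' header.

== SKYLINES ==
[[23,18],[28,0]]
[[23,18],[28,0],[47,7],[48,0]]
[[15,13],[16,0],[23,18],[28,0],[47,7],[48,0]]
[[15,13],[16,0],[23,18],[28,0],[39,18],[43,0],[47,7],[48,0]]
[[15,13],[16,0],[18,16],[20,0],[23,18],[28,0],[39,18],[43,0],[47,7],[48,0]]
[[15,13],[16,0],[18,16],[20,0],[23,18],[28,0],[39,18],[43,0],[47,13],[48,0]]
[[15,13],[16,0],[18,16],[20,0],[23,18],[28,0],[29,13],[39,18],[43,13],[48,0]]
[[15,13],[16,0],[18,16],[20,0],[23,18],[28,0],[29,13],[39,18],[43,13],[48,0]]
[[15,13],[16,7],[18,16],[20,0],[23,18],[28,0],[29,13],[39,18],[43,13],[48,0]]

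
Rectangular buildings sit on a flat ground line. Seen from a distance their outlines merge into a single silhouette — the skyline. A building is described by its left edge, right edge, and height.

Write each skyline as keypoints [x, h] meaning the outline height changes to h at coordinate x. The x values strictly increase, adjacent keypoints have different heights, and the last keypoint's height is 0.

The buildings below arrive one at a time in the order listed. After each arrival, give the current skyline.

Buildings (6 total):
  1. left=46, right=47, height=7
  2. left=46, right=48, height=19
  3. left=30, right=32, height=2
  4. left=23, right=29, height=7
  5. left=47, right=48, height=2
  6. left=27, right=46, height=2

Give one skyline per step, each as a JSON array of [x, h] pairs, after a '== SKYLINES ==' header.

== SKYLINES ==
[[46,7],[47,0]]
[[46,19],[48,0]]
[[30,2],[32,0],[46,19],[48,0]]
[[23,7],[29,0],[30,2],[32,0],[46,19],[48,0]]
[[23,7],[29,0],[30,2],[32,0],[46,19],[48,0]]
[[23,7],[29,2],[46,19],[48,0]]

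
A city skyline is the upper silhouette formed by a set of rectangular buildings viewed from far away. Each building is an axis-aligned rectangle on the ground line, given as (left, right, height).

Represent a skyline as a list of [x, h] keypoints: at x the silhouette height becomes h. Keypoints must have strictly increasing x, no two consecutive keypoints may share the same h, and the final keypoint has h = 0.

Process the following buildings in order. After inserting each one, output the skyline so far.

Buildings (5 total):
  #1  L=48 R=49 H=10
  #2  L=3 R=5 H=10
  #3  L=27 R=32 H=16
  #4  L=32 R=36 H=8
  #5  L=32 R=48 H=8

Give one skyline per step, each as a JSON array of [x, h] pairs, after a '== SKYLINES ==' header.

== SKYLINES ==
[[48,10],[49,0]]
[[3,10],[5,0],[48,10],[49,0]]
[[3,10],[5,0],[27,16],[32,0],[48,10],[49,0]]
[[3,10],[5,0],[27,16],[32,8],[36,0],[48,10],[49,0]]
[[3,10],[5,0],[27,16],[32,8],[48,10],[49,0]]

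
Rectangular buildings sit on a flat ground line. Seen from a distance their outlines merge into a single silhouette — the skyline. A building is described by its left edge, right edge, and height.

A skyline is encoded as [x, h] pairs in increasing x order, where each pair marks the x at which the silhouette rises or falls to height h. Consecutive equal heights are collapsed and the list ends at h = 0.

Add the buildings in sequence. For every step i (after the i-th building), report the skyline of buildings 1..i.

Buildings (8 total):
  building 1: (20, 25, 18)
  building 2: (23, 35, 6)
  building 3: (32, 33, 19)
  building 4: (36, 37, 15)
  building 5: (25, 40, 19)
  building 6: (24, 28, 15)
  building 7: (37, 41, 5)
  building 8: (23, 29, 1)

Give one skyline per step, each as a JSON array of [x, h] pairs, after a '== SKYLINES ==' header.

== SKYLINES ==
[[20,18],[25,0]]
[[20,18],[25,6],[35,0]]
[[20,18],[25,6],[32,19],[33,6],[35,0]]
[[20,18],[25,6],[32,19],[33,6],[35,0],[36,15],[37,0]]
[[20,18],[25,19],[40,0]]
[[20,18],[25,19],[40,0]]
[[20,18],[25,19],[40,5],[41,0]]
[[20,18],[25,19],[40,5],[41,0]]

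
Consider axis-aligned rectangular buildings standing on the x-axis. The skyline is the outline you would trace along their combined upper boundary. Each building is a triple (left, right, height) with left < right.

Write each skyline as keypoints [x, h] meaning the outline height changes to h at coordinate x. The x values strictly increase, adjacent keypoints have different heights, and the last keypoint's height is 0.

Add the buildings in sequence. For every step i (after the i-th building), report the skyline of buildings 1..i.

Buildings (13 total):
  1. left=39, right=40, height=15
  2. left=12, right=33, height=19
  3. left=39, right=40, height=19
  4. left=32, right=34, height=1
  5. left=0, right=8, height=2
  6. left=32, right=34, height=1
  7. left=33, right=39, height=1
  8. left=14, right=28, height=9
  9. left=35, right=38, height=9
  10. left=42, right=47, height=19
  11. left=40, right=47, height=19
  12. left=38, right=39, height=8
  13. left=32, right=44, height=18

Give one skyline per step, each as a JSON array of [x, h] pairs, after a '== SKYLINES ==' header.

== SKYLINES ==
[[39,15],[40,0]]
[[12,19],[33,0],[39,15],[40,0]]
[[12,19],[33,0],[39,19],[40,0]]
[[12,19],[33,1],[34,0],[39,19],[40,0]]
[[0,2],[8,0],[12,19],[33,1],[34,0],[39,19],[40,0]]
[[0,2],[8,0],[12,19],[33,1],[34,0],[39,19],[40,0]]
[[0,2],[8,0],[12,19],[33,1],[39,19],[40,0]]
[[0,2],[8,0],[12,19],[33,1],[39,19],[40,0]]
[[0,2],[8,0],[12,19],[33,1],[35,9],[38,1],[39,19],[40,0]]
[[0,2],[8,0],[12,19],[33,1],[35,9],[38,1],[39,19],[40,0],[42,19],[47,0]]
[[0,2],[8,0],[12,19],[33,1],[35,9],[38,1],[39,19],[47,0]]
[[0,2],[8,0],[12,19],[33,1],[35,9],[38,8],[39,19],[47,0]]
[[0,2],[8,0],[12,19],[33,18],[39,19],[47,0]]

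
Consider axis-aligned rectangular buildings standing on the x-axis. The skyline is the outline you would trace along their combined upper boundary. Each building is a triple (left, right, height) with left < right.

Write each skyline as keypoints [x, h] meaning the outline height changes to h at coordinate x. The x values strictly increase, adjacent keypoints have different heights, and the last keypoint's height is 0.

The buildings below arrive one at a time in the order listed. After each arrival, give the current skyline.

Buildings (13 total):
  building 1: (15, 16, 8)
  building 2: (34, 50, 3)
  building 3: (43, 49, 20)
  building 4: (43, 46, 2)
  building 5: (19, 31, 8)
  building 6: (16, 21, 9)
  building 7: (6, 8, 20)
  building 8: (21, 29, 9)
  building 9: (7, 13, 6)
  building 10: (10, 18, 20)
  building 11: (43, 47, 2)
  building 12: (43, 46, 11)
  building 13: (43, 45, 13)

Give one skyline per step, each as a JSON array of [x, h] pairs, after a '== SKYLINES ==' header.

== SKYLINES ==
[[15,8],[16,0]]
[[15,8],[16,0],[34,3],[50,0]]
[[15,8],[16,0],[34,3],[43,20],[49,3],[50,0]]
[[15,8],[16,0],[34,3],[43,20],[49,3],[50,0]]
[[15,8],[16,0],[19,8],[31,0],[34,3],[43,20],[49,3],[50,0]]
[[15,8],[16,9],[21,8],[31,0],[34,3],[43,20],[49,3],[50,0]]
[[6,20],[8,0],[15,8],[16,9],[21,8],[31,0],[34,3],[43,20],[49,3],[50,0]]
[[6,20],[8,0],[15,8],[16,9],[29,8],[31,0],[34,3],[43,20],[49,3],[50,0]]
[[6,20],[8,6],[13,0],[15,8],[16,9],[29,8],[31,0],[34,3],[43,20],[49,3],[50,0]]
[[6,20],[8,6],[10,20],[18,9],[29,8],[31,0],[34,3],[43,20],[49,3],[50,0]]
[[6,20],[8,6],[10,20],[18,9],[29,8],[31,0],[34,3],[43,20],[49,3],[50,0]]
[[6,20],[8,6],[10,20],[18,9],[29,8],[31,0],[34,3],[43,20],[49,3],[50,0]]
[[6,20],[8,6],[10,20],[18,9],[29,8],[31,0],[34,3],[43,20],[49,3],[50,0]]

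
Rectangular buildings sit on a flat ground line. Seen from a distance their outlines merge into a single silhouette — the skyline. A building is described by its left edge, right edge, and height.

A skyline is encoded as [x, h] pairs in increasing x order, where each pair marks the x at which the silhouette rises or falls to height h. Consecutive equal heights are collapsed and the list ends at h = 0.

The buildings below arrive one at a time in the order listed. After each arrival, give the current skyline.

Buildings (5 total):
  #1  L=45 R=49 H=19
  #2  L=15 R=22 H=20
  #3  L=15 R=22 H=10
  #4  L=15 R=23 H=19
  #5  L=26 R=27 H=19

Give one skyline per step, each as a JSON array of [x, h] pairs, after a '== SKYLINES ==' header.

== SKYLINES ==
[[45,19],[49,0]]
[[15,20],[22,0],[45,19],[49,0]]
[[15,20],[22,0],[45,19],[49,0]]
[[15,20],[22,19],[23,0],[45,19],[49,0]]
[[15,20],[22,19],[23,0],[26,19],[27,0],[45,19],[49,0]]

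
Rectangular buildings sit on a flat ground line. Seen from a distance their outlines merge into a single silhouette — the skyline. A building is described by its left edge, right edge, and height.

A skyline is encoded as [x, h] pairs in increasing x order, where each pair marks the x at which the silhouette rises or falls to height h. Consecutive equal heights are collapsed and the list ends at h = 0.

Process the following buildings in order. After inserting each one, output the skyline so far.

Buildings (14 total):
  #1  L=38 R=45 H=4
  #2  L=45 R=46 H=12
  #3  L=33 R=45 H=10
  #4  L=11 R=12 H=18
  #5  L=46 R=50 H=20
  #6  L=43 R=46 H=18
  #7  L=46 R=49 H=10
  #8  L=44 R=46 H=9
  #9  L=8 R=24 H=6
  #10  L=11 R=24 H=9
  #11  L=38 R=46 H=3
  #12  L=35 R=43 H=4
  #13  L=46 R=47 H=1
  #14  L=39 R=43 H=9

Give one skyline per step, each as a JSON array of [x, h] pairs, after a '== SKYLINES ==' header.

== SKYLINES ==
[[38,4],[45,0]]
[[38,4],[45,12],[46,0]]
[[33,10],[45,12],[46,0]]
[[11,18],[12,0],[33,10],[45,12],[46,0]]
[[11,18],[12,0],[33,10],[45,12],[46,20],[50,0]]
[[11,18],[12,0],[33,10],[43,18],[46,20],[50,0]]
[[11,18],[12,0],[33,10],[43,18],[46,20],[50,0]]
[[11,18],[12,0],[33,10],[43,18],[46,20],[50,0]]
[[8,6],[11,18],[12,6],[24,0],[33,10],[43,18],[46,20],[50,0]]
[[8,6],[11,18],[12,9],[24,0],[33,10],[43,18],[46,20],[50,0]]
[[8,6],[11,18],[12,9],[24,0],[33,10],[43,18],[46,20],[50,0]]
[[8,6],[11,18],[12,9],[24,0],[33,10],[43,18],[46,20],[50,0]]
[[8,6],[11,18],[12,9],[24,0],[33,10],[43,18],[46,20],[50,0]]
[[8,6],[11,18],[12,9],[24,0],[33,10],[43,18],[46,20],[50,0]]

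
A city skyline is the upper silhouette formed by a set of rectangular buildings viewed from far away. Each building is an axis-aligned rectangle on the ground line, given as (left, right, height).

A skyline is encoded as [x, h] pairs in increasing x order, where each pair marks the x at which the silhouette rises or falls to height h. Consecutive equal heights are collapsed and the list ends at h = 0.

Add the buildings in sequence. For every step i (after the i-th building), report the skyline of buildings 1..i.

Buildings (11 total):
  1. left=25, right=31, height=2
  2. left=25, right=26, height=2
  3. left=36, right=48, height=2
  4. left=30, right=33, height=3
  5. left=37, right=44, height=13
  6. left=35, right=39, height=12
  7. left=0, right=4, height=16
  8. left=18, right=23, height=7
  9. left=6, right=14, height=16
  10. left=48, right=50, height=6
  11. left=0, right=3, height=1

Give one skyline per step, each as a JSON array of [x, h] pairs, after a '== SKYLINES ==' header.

== SKYLINES ==
[[25,2],[31,0]]
[[25,2],[31,0]]
[[25,2],[31,0],[36,2],[48,0]]
[[25,2],[30,3],[33,0],[36,2],[48,0]]
[[25,2],[30,3],[33,0],[36,2],[37,13],[44,2],[48,0]]
[[25,2],[30,3],[33,0],[35,12],[37,13],[44,2],[48,0]]
[[0,16],[4,0],[25,2],[30,3],[33,0],[35,12],[37,13],[44,2],[48,0]]
[[0,16],[4,0],[18,7],[23,0],[25,2],[30,3],[33,0],[35,12],[37,13],[44,2],[48,0]]
[[0,16],[4,0],[6,16],[14,0],[18,7],[23,0],[25,2],[30,3],[33,0],[35,12],[37,13],[44,2],[48,0]]
[[0,16],[4,0],[6,16],[14,0],[18,7],[23,0],[25,2],[30,3],[33,0],[35,12],[37,13],[44,2],[48,6],[50,0]]
[[0,16],[4,0],[6,16],[14,0],[18,7],[23,0],[25,2],[30,3],[33,0],[35,12],[37,13],[44,2],[48,6],[50,0]]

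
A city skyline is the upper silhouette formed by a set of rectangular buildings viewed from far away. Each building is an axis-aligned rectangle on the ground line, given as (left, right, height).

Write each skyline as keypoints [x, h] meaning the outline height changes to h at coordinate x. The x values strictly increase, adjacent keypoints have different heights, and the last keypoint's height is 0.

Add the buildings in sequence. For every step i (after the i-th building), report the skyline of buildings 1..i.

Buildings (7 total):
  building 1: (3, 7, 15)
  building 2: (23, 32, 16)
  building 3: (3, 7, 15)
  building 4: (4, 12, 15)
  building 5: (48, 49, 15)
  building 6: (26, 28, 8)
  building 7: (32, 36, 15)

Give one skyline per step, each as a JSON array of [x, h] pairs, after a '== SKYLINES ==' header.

== SKYLINES ==
[[3,15],[7,0]]
[[3,15],[7,0],[23,16],[32,0]]
[[3,15],[7,0],[23,16],[32,0]]
[[3,15],[12,0],[23,16],[32,0]]
[[3,15],[12,0],[23,16],[32,0],[48,15],[49,0]]
[[3,15],[12,0],[23,16],[32,0],[48,15],[49,0]]
[[3,15],[12,0],[23,16],[32,15],[36,0],[48,15],[49,0]]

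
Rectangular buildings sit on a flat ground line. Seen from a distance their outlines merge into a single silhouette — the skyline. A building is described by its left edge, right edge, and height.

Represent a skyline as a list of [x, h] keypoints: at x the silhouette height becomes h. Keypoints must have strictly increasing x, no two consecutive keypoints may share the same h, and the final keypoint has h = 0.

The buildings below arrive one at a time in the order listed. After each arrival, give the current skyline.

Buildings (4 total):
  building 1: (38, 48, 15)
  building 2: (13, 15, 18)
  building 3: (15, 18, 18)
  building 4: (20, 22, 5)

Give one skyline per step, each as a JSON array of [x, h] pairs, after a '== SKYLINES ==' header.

== SKYLINES ==
[[38,15],[48,0]]
[[13,18],[15,0],[38,15],[48,0]]
[[13,18],[18,0],[38,15],[48,0]]
[[13,18],[18,0],[20,5],[22,0],[38,15],[48,0]]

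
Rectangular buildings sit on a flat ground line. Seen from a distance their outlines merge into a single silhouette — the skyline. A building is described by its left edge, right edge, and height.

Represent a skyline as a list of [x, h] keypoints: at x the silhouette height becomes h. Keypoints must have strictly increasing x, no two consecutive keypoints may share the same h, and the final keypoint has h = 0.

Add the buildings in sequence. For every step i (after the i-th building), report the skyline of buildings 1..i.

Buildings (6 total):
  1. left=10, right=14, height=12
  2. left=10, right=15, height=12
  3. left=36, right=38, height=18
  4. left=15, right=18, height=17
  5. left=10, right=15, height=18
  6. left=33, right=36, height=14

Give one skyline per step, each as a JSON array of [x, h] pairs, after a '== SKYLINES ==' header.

== SKYLINES ==
[[10,12],[14,0]]
[[10,12],[15,0]]
[[10,12],[15,0],[36,18],[38,0]]
[[10,12],[15,17],[18,0],[36,18],[38,0]]
[[10,18],[15,17],[18,0],[36,18],[38,0]]
[[10,18],[15,17],[18,0],[33,14],[36,18],[38,0]]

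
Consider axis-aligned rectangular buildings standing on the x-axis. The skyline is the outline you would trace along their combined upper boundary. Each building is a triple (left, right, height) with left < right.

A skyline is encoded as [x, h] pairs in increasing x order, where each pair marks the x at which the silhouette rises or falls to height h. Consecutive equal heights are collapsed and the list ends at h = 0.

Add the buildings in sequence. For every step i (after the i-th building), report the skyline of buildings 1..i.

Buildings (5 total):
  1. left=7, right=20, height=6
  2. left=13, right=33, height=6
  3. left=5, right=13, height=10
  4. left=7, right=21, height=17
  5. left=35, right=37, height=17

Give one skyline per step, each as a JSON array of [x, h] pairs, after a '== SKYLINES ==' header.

== SKYLINES ==
[[7,6],[20,0]]
[[7,6],[33,0]]
[[5,10],[13,6],[33,0]]
[[5,10],[7,17],[21,6],[33,0]]
[[5,10],[7,17],[21,6],[33,0],[35,17],[37,0]]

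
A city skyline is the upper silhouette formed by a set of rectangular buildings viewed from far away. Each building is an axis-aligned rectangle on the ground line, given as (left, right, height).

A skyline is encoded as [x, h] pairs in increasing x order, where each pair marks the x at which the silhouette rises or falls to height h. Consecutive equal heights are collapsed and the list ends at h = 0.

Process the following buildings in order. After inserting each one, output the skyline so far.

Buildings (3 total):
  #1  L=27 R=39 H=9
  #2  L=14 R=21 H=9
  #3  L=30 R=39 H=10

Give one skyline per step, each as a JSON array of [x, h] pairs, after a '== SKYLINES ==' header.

== SKYLINES ==
[[27,9],[39,0]]
[[14,9],[21,0],[27,9],[39,0]]
[[14,9],[21,0],[27,9],[30,10],[39,0]]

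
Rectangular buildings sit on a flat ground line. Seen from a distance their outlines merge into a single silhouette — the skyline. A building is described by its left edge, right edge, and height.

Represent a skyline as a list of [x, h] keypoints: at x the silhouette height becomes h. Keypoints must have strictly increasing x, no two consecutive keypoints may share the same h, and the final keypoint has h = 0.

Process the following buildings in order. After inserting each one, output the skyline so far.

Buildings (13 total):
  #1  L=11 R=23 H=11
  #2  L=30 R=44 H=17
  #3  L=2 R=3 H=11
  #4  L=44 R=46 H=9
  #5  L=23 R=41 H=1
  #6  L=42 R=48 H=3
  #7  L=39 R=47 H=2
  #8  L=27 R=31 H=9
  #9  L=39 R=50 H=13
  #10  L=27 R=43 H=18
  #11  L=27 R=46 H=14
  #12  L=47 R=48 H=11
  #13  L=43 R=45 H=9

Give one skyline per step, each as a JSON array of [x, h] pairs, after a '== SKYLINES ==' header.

== SKYLINES ==
[[11,11],[23,0]]
[[11,11],[23,0],[30,17],[44,0]]
[[2,11],[3,0],[11,11],[23,0],[30,17],[44,0]]
[[2,11],[3,0],[11,11],[23,0],[30,17],[44,9],[46,0]]
[[2,11],[3,0],[11,11],[23,1],[30,17],[44,9],[46,0]]
[[2,11],[3,0],[11,11],[23,1],[30,17],[44,9],[46,3],[48,0]]
[[2,11],[3,0],[11,11],[23,1],[30,17],[44,9],[46,3],[48,0]]
[[2,11],[3,0],[11,11],[23,1],[27,9],[30,17],[44,9],[46,3],[48,0]]
[[2,11],[3,0],[11,11],[23,1],[27,9],[30,17],[44,13],[50,0]]
[[2,11],[3,0],[11,11],[23,1],[27,18],[43,17],[44,13],[50,0]]
[[2,11],[3,0],[11,11],[23,1],[27,18],[43,17],[44,14],[46,13],[50,0]]
[[2,11],[3,0],[11,11],[23,1],[27,18],[43,17],[44,14],[46,13],[50,0]]
[[2,11],[3,0],[11,11],[23,1],[27,18],[43,17],[44,14],[46,13],[50,0]]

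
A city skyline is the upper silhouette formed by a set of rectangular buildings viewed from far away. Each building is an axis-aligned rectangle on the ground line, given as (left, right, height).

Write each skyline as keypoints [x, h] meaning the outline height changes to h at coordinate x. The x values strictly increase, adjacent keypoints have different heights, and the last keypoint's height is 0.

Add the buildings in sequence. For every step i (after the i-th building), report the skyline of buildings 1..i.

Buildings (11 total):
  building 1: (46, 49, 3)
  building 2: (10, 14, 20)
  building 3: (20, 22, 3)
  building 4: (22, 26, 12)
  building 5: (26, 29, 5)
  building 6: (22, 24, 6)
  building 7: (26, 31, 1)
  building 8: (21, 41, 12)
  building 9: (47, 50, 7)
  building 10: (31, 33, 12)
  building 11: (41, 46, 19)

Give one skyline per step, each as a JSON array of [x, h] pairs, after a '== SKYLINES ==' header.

== SKYLINES ==
[[46,3],[49,0]]
[[10,20],[14,0],[46,3],[49,0]]
[[10,20],[14,0],[20,3],[22,0],[46,3],[49,0]]
[[10,20],[14,0],[20,3],[22,12],[26,0],[46,3],[49,0]]
[[10,20],[14,0],[20,3],[22,12],[26,5],[29,0],[46,3],[49,0]]
[[10,20],[14,0],[20,3],[22,12],[26,5],[29,0],[46,3],[49,0]]
[[10,20],[14,0],[20,3],[22,12],[26,5],[29,1],[31,0],[46,3],[49,0]]
[[10,20],[14,0],[20,3],[21,12],[41,0],[46,3],[49,0]]
[[10,20],[14,0],[20,3],[21,12],[41,0],[46,3],[47,7],[50,0]]
[[10,20],[14,0],[20,3],[21,12],[41,0],[46,3],[47,7],[50,0]]
[[10,20],[14,0],[20,3],[21,12],[41,19],[46,3],[47,7],[50,0]]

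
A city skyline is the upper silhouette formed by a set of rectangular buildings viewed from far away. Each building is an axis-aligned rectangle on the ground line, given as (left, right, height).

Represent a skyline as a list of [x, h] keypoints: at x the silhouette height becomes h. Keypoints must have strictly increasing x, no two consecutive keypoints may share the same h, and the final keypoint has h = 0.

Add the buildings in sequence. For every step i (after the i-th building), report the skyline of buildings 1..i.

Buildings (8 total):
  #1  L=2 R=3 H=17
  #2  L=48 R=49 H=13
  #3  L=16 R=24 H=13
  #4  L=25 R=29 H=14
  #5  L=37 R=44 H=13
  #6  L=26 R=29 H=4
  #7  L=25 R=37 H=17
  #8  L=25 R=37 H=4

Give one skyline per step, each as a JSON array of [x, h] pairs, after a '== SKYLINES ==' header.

== SKYLINES ==
[[2,17],[3,0]]
[[2,17],[3,0],[48,13],[49,0]]
[[2,17],[3,0],[16,13],[24,0],[48,13],[49,0]]
[[2,17],[3,0],[16,13],[24,0],[25,14],[29,0],[48,13],[49,0]]
[[2,17],[3,0],[16,13],[24,0],[25,14],[29,0],[37,13],[44,0],[48,13],[49,0]]
[[2,17],[3,0],[16,13],[24,0],[25,14],[29,0],[37,13],[44,0],[48,13],[49,0]]
[[2,17],[3,0],[16,13],[24,0],[25,17],[37,13],[44,0],[48,13],[49,0]]
[[2,17],[3,0],[16,13],[24,0],[25,17],[37,13],[44,0],[48,13],[49,0]]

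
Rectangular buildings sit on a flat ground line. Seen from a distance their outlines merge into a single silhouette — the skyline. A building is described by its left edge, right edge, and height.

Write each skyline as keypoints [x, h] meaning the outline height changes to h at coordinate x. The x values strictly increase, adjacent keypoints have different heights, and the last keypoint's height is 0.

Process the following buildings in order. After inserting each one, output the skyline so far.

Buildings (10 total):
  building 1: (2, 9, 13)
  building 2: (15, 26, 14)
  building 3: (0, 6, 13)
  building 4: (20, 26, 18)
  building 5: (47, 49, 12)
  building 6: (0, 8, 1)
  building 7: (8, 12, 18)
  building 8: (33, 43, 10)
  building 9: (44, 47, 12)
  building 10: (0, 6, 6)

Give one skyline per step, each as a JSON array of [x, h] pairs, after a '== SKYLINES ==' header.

== SKYLINES ==
[[2,13],[9,0]]
[[2,13],[9,0],[15,14],[26,0]]
[[0,13],[9,0],[15,14],[26,0]]
[[0,13],[9,0],[15,14],[20,18],[26,0]]
[[0,13],[9,0],[15,14],[20,18],[26,0],[47,12],[49,0]]
[[0,13],[9,0],[15,14],[20,18],[26,0],[47,12],[49,0]]
[[0,13],[8,18],[12,0],[15,14],[20,18],[26,0],[47,12],[49,0]]
[[0,13],[8,18],[12,0],[15,14],[20,18],[26,0],[33,10],[43,0],[47,12],[49,0]]
[[0,13],[8,18],[12,0],[15,14],[20,18],[26,0],[33,10],[43,0],[44,12],[49,0]]
[[0,13],[8,18],[12,0],[15,14],[20,18],[26,0],[33,10],[43,0],[44,12],[49,0]]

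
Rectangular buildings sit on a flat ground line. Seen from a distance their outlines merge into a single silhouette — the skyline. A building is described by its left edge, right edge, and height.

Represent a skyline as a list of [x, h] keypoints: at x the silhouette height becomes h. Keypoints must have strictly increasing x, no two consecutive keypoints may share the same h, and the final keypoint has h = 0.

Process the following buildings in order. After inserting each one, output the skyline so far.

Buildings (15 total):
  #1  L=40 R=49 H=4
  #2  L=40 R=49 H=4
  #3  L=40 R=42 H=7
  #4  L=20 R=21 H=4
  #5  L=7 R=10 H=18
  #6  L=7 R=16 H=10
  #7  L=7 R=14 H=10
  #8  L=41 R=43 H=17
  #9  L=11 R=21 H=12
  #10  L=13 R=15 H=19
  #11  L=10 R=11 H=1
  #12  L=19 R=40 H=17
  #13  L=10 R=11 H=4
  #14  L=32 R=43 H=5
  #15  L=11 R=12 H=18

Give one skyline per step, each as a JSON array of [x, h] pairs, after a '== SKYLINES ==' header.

== SKYLINES ==
[[40,4],[49,0]]
[[40,4],[49,0]]
[[40,7],[42,4],[49,0]]
[[20,4],[21,0],[40,7],[42,4],[49,0]]
[[7,18],[10,0],[20,4],[21,0],[40,7],[42,4],[49,0]]
[[7,18],[10,10],[16,0],[20,4],[21,0],[40,7],[42,4],[49,0]]
[[7,18],[10,10],[16,0],[20,4],[21,0],[40,7],[42,4],[49,0]]
[[7,18],[10,10],[16,0],[20,4],[21,0],[40,7],[41,17],[43,4],[49,0]]
[[7,18],[10,10],[11,12],[21,0],[40,7],[41,17],[43,4],[49,0]]
[[7,18],[10,10],[11,12],[13,19],[15,12],[21,0],[40,7],[41,17],[43,4],[49,0]]
[[7,18],[10,10],[11,12],[13,19],[15,12],[21,0],[40,7],[41,17],[43,4],[49,0]]
[[7,18],[10,10],[11,12],[13,19],[15,12],[19,17],[40,7],[41,17],[43,4],[49,0]]
[[7,18],[10,10],[11,12],[13,19],[15,12],[19,17],[40,7],[41,17],[43,4],[49,0]]
[[7,18],[10,10],[11,12],[13,19],[15,12],[19,17],[40,7],[41,17],[43,4],[49,0]]
[[7,18],[10,10],[11,18],[12,12],[13,19],[15,12],[19,17],[40,7],[41,17],[43,4],[49,0]]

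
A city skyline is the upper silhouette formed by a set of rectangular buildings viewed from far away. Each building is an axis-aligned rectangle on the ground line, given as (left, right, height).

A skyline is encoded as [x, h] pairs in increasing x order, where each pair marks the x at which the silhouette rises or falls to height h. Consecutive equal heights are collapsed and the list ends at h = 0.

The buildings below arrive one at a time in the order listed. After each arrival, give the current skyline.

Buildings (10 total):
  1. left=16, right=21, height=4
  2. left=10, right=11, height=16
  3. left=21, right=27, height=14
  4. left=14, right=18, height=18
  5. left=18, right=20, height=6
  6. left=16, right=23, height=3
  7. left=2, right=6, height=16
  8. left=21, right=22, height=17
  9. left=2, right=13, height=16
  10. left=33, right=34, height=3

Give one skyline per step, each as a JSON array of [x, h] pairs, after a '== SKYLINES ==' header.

== SKYLINES ==
[[16,4],[21,0]]
[[10,16],[11,0],[16,4],[21,0]]
[[10,16],[11,0],[16,4],[21,14],[27,0]]
[[10,16],[11,0],[14,18],[18,4],[21,14],[27,0]]
[[10,16],[11,0],[14,18],[18,6],[20,4],[21,14],[27,0]]
[[10,16],[11,0],[14,18],[18,6],[20,4],[21,14],[27,0]]
[[2,16],[6,0],[10,16],[11,0],[14,18],[18,6],[20,4],[21,14],[27,0]]
[[2,16],[6,0],[10,16],[11,0],[14,18],[18,6],[20,4],[21,17],[22,14],[27,0]]
[[2,16],[13,0],[14,18],[18,6],[20,4],[21,17],[22,14],[27,0]]
[[2,16],[13,0],[14,18],[18,6],[20,4],[21,17],[22,14],[27,0],[33,3],[34,0]]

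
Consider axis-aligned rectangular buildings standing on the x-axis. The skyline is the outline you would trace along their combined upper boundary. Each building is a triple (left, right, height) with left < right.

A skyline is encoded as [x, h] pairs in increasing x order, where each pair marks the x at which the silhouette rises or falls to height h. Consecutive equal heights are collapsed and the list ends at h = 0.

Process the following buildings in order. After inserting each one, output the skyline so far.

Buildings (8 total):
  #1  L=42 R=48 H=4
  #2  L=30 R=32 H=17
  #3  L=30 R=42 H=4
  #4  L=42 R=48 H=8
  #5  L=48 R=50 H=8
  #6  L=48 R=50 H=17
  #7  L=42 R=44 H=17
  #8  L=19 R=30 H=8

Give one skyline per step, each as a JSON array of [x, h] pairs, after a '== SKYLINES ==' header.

== SKYLINES ==
[[42,4],[48,0]]
[[30,17],[32,0],[42,4],[48,0]]
[[30,17],[32,4],[48,0]]
[[30,17],[32,4],[42,8],[48,0]]
[[30,17],[32,4],[42,8],[50,0]]
[[30,17],[32,4],[42,8],[48,17],[50,0]]
[[30,17],[32,4],[42,17],[44,8],[48,17],[50,0]]
[[19,8],[30,17],[32,4],[42,17],[44,8],[48,17],[50,0]]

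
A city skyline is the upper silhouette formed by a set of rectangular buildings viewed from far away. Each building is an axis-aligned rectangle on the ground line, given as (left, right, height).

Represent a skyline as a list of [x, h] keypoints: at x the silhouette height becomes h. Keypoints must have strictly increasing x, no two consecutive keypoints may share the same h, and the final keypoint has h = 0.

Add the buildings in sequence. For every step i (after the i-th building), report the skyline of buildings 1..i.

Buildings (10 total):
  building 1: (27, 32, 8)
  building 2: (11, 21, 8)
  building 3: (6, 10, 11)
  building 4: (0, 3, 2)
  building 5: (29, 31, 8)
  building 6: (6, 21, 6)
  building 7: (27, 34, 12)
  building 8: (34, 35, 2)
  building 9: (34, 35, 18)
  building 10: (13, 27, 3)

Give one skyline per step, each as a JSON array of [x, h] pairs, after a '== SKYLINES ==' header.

== SKYLINES ==
[[27,8],[32,0]]
[[11,8],[21,0],[27,8],[32,0]]
[[6,11],[10,0],[11,8],[21,0],[27,8],[32,0]]
[[0,2],[3,0],[6,11],[10,0],[11,8],[21,0],[27,8],[32,0]]
[[0,2],[3,0],[6,11],[10,0],[11,8],[21,0],[27,8],[32,0]]
[[0,2],[3,0],[6,11],[10,6],[11,8],[21,0],[27,8],[32,0]]
[[0,2],[3,0],[6,11],[10,6],[11,8],[21,0],[27,12],[34,0]]
[[0,2],[3,0],[6,11],[10,6],[11,8],[21,0],[27,12],[34,2],[35,0]]
[[0,2],[3,0],[6,11],[10,6],[11,8],[21,0],[27,12],[34,18],[35,0]]
[[0,2],[3,0],[6,11],[10,6],[11,8],[21,3],[27,12],[34,18],[35,0]]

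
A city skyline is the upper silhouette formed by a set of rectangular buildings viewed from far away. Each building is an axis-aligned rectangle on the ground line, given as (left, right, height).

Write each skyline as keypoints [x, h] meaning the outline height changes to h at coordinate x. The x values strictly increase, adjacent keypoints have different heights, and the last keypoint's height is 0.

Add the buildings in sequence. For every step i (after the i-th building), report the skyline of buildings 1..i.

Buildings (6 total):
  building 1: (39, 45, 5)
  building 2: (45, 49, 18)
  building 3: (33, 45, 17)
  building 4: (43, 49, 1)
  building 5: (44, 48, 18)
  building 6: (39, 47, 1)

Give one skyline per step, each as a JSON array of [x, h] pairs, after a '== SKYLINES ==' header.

== SKYLINES ==
[[39,5],[45,0]]
[[39,5],[45,18],[49,0]]
[[33,17],[45,18],[49,0]]
[[33,17],[45,18],[49,0]]
[[33,17],[44,18],[49,0]]
[[33,17],[44,18],[49,0]]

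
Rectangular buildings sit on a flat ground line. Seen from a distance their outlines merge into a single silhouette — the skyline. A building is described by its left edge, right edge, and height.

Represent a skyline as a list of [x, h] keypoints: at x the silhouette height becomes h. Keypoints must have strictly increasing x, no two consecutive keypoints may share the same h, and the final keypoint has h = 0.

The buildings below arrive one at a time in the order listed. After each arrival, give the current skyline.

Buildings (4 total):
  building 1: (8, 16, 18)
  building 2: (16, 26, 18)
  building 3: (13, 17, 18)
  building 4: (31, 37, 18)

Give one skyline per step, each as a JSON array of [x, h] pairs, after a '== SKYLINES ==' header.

== SKYLINES ==
[[8,18],[16,0]]
[[8,18],[26,0]]
[[8,18],[26,0]]
[[8,18],[26,0],[31,18],[37,0]]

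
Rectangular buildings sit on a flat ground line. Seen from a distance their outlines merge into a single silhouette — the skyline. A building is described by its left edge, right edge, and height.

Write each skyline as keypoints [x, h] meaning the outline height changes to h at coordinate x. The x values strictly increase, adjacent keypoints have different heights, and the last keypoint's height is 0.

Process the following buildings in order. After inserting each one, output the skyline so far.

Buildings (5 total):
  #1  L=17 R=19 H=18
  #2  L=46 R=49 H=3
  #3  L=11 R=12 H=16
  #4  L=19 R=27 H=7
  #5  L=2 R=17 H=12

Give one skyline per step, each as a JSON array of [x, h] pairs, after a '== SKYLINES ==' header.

== SKYLINES ==
[[17,18],[19,0]]
[[17,18],[19,0],[46,3],[49,0]]
[[11,16],[12,0],[17,18],[19,0],[46,3],[49,0]]
[[11,16],[12,0],[17,18],[19,7],[27,0],[46,3],[49,0]]
[[2,12],[11,16],[12,12],[17,18],[19,7],[27,0],[46,3],[49,0]]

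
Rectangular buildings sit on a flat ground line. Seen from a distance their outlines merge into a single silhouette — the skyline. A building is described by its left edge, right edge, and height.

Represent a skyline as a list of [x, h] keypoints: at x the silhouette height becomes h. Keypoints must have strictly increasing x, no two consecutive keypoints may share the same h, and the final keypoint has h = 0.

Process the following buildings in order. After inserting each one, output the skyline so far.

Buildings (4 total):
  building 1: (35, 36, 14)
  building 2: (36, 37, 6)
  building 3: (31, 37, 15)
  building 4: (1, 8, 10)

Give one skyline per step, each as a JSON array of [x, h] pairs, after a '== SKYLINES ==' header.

== SKYLINES ==
[[35,14],[36,0]]
[[35,14],[36,6],[37,0]]
[[31,15],[37,0]]
[[1,10],[8,0],[31,15],[37,0]]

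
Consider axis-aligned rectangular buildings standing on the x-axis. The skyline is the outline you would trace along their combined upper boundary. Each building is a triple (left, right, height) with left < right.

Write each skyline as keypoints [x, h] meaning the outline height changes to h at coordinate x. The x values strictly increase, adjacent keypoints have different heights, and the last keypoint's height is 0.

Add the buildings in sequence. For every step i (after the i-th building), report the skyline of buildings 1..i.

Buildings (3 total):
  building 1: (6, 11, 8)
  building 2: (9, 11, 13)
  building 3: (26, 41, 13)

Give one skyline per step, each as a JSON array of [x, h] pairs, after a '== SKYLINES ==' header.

== SKYLINES ==
[[6,8],[11,0]]
[[6,8],[9,13],[11,0]]
[[6,8],[9,13],[11,0],[26,13],[41,0]]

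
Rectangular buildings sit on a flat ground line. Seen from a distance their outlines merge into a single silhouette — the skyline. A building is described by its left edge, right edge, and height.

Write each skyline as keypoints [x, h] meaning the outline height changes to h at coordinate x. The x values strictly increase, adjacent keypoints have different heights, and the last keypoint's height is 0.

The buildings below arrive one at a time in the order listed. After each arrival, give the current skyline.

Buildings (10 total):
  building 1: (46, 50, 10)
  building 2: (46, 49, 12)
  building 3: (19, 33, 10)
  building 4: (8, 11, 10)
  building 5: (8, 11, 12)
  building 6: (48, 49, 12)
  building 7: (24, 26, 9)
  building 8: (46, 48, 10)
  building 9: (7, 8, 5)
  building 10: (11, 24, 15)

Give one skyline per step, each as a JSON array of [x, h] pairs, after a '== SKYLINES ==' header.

== SKYLINES ==
[[46,10],[50,0]]
[[46,12],[49,10],[50,0]]
[[19,10],[33,0],[46,12],[49,10],[50,0]]
[[8,10],[11,0],[19,10],[33,0],[46,12],[49,10],[50,0]]
[[8,12],[11,0],[19,10],[33,0],[46,12],[49,10],[50,0]]
[[8,12],[11,0],[19,10],[33,0],[46,12],[49,10],[50,0]]
[[8,12],[11,0],[19,10],[33,0],[46,12],[49,10],[50,0]]
[[8,12],[11,0],[19,10],[33,0],[46,12],[49,10],[50,0]]
[[7,5],[8,12],[11,0],[19,10],[33,0],[46,12],[49,10],[50,0]]
[[7,5],[8,12],[11,15],[24,10],[33,0],[46,12],[49,10],[50,0]]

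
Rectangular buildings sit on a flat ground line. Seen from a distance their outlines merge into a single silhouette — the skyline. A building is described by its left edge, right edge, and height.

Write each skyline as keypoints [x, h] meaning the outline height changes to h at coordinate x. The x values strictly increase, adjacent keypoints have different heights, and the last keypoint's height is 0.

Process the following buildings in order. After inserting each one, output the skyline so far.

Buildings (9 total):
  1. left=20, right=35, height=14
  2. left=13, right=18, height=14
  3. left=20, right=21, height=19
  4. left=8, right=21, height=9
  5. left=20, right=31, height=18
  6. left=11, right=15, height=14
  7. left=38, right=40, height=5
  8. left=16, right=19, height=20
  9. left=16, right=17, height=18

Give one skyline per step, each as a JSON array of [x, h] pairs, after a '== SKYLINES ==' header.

== SKYLINES ==
[[20,14],[35,0]]
[[13,14],[18,0],[20,14],[35,0]]
[[13,14],[18,0],[20,19],[21,14],[35,0]]
[[8,9],[13,14],[18,9],[20,19],[21,14],[35,0]]
[[8,9],[13,14],[18,9],[20,19],[21,18],[31,14],[35,0]]
[[8,9],[11,14],[18,9],[20,19],[21,18],[31,14],[35,0]]
[[8,9],[11,14],[18,9],[20,19],[21,18],[31,14],[35,0],[38,5],[40,0]]
[[8,9],[11,14],[16,20],[19,9],[20,19],[21,18],[31,14],[35,0],[38,5],[40,0]]
[[8,9],[11,14],[16,20],[19,9],[20,19],[21,18],[31,14],[35,0],[38,5],[40,0]]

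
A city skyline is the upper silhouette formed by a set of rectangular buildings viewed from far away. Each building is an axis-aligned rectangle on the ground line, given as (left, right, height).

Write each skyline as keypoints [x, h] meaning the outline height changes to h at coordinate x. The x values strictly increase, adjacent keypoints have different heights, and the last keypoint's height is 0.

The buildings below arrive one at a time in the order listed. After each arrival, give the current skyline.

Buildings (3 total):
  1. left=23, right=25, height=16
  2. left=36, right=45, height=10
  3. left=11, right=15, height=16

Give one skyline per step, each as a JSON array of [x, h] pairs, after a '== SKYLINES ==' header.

== SKYLINES ==
[[23,16],[25,0]]
[[23,16],[25,0],[36,10],[45,0]]
[[11,16],[15,0],[23,16],[25,0],[36,10],[45,0]]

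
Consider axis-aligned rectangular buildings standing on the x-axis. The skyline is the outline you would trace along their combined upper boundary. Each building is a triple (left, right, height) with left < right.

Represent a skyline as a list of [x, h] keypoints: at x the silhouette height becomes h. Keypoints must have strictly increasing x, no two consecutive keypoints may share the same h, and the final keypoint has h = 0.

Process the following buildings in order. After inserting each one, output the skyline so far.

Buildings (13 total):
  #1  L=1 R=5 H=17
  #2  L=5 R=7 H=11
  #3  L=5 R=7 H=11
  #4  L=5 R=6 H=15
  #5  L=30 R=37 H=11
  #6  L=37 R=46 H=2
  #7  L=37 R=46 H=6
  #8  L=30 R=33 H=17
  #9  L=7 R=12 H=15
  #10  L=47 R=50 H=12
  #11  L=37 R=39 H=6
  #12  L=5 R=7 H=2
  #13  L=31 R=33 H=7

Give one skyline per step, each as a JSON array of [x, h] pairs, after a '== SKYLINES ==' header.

== SKYLINES ==
[[1,17],[5,0]]
[[1,17],[5,11],[7,0]]
[[1,17],[5,11],[7,0]]
[[1,17],[5,15],[6,11],[7,0]]
[[1,17],[5,15],[6,11],[7,0],[30,11],[37,0]]
[[1,17],[5,15],[6,11],[7,0],[30,11],[37,2],[46,0]]
[[1,17],[5,15],[6,11],[7,0],[30,11],[37,6],[46,0]]
[[1,17],[5,15],[6,11],[7,0],[30,17],[33,11],[37,6],[46,0]]
[[1,17],[5,15],[6,11],[7,15],[12,0],[30,17],[33,11],[37,6],[46,0]]
[[1,17],[5,15],[6,11],[7,15],[12,0],[30,17],[33,11],[37,6],[46,0],[47,12],[50,0]]
[[1,17],[5,15],[6,11],[7,15],[12,0],[30,17],[33,11],[37,6],[46,0],[47,12],[50,0]]
[[1,17],[5,15],[6,11],[7,15],[12,0],[30,17],[33,11],[37,6],[46,0],[47,12],[50,0]]
[[1,17],[5,15],[6,11],[7,15],[12,0],[30,17],[33,11],[37,6],[46,0],[47,12],[50,0]]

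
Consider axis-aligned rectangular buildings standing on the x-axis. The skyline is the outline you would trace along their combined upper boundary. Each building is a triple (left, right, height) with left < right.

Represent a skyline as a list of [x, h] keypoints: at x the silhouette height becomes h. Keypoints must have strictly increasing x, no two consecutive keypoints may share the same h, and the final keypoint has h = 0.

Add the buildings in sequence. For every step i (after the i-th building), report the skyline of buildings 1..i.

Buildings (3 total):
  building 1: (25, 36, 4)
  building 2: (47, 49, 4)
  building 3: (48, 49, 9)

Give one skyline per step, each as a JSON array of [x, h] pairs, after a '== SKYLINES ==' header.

== SKYLINES ==
[[25,4],[36,0]]
[[25,4],[36,0],[47,4],[49,0]]
[[25,4],[36,0],[47,4],[48,9],[49,0]]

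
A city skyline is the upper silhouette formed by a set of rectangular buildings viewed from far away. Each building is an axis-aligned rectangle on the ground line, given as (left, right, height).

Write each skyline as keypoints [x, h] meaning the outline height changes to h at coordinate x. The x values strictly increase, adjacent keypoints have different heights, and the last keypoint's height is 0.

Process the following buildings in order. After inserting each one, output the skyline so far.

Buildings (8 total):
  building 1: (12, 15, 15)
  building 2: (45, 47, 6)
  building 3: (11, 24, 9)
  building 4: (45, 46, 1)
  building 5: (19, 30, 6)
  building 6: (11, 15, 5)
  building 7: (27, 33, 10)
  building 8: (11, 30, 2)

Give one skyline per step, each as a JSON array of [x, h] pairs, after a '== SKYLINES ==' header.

== SKYLINES ==
[[12,15],[15,0]]
[[12,15],[15,0],[45,6],[47,0]]
[[11,9],[12,15],[15,9],[24,0],[45,6],[47,0]]
[[11,9],[12,15],[15,9],[24,0],[45,6],[47,0]]
[[11,9],[12,15],[15,9],[24,6],[30,0],[45,6],[47,0]]
[[11,9],[12,15],[15,9],[24,6],[30,0],[45,6],[47,0]]
[[11,9],[12,15],[15,9],[24,6],[27,10],[33,0],[45,6],[47,0]]
[[11,9],[12,15],[15,9],[24,6],[27,10],[33,0],[45,6],[47,0]]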